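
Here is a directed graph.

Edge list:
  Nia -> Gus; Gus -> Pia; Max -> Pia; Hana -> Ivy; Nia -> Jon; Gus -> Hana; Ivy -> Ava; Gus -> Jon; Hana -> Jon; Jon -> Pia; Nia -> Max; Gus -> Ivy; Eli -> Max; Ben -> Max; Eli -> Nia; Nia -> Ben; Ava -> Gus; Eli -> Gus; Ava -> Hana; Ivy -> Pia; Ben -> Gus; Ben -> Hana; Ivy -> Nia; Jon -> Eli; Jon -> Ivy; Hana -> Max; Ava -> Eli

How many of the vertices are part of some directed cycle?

A vertex is on a directed cycle iff it belongs to a strongly connected component of size ≥ 2 (or has a self-loop).
The vertices on cycles are {Ava, Ben, Eli, Gus, Ivy, Jon, Nia, Hana} — 8 in total.

8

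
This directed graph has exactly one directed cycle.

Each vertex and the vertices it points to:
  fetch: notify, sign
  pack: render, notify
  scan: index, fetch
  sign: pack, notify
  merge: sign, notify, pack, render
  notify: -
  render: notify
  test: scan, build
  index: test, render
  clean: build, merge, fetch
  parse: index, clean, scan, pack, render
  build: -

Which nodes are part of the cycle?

DFS with gray/black marking from scan:
scan gray
  index gray
    test gray
      test→scan: scan is gray → back edge
Back edge closes the cycle scan → index → test → scan; its vertices are {scan, test, index}.

scan, test, index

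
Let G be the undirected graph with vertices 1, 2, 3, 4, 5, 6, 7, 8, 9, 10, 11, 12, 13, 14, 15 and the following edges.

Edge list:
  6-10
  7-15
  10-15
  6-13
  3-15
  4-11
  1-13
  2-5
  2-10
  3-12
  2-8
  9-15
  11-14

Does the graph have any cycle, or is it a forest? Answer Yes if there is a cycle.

No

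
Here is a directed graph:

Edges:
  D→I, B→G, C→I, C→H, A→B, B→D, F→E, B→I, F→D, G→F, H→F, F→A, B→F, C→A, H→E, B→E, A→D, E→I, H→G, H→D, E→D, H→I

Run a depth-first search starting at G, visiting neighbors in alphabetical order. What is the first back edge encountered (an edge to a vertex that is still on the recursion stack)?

B→F

DFS from G (visiting neighbors in alphabetical order); mark gray on enter, black on exit:
G gray
  F gray
    A gray
      B gray
        D gray
          I gray
          I black
        D black
        E gray
          E→D: D black — skip
          E→I: I black — skip
        E black
        B→F: F is gray → back edge
First back edge: B → F.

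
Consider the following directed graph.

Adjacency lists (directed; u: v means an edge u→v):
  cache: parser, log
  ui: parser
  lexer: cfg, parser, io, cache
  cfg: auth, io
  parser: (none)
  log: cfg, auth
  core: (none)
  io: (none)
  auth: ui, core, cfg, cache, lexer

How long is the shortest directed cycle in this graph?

2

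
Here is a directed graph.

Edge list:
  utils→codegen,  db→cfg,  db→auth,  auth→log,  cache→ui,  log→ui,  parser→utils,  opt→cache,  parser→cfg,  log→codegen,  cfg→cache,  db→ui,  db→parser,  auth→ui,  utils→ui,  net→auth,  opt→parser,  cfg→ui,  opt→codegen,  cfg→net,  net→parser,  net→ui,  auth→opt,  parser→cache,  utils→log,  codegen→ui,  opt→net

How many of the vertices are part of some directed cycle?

5

A vertex is on a directed cycle iff it belongs to a strongly connected component of size ≥ 2 (or has a self-loop).
The vertices on cycles are {cfg, net, opt, auth, parser} — 5 in total.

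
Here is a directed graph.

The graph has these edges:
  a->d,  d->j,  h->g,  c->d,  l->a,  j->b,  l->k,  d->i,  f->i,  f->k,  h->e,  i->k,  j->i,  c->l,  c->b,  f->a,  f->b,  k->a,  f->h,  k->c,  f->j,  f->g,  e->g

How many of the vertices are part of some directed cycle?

7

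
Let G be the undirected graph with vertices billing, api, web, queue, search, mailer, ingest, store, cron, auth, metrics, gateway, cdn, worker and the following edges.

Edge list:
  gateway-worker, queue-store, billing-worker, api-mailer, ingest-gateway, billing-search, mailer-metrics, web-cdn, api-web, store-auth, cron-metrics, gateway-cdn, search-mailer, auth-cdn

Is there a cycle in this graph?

DFS, tracking each vertex's parent; an edge to a visited non-parent vertex closes a cycle.
Start from queue:
visit queue (parent –)
  visit store (parent queue)
    store–queue: parent, skip
    visit auth (parent store)
      visit cdn (parent auth)
        visit web (parent cdn)
          visit api (parent web)
            visit mailer (parent api)
              visit metrics (parent mailer)
                visit cron (parent metrics)
                  cron–metrics: parent, skip
                metrics–mailer: parent, skip
              visit search (parent mailer)
                visit billing (parent search)
                  visit worker (parent billing)
                    visit gateway (parent worker)
                      gateway–cdn: cdn visited and ≠ parent → cycle
Cycle: cdn – web – api – mailer – search – billing – worker – gateway – cdn.

Yes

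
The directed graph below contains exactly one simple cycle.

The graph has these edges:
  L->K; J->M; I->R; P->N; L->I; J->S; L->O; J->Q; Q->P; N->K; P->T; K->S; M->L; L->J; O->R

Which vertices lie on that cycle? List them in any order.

DFS with gray/black marking from M:
M gray
  L gray
    I gray
      R gray
      R black
    I black
    O gray
      O→R: R black — skip
    O black
    J gray
      S gray
      S black
      Q gray
        P gray
          N gray
            K gray
              K→S: S black — skip
            K black
          N black
          T gray
          T black
        P black
      Q black
      J→M: M is gray → back edge
Back edge closes the cycle M → L → J → M; its vertices are {J, L, M}.

J, L, M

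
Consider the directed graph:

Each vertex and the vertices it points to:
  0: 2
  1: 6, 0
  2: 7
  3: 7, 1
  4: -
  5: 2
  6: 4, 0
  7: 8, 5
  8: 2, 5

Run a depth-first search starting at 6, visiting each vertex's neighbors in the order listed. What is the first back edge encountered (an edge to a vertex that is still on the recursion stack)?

8→2

DFS from 6 (visiting each vertex's neighbors in the order listed); mark gray on enter, black on exit:
6 gray
  4 gray
  4 black
  0 gray
    2 gray
      7 gray
        8 gray
          8→2: 2 is gray → back edge
First back edge: 8 → 2.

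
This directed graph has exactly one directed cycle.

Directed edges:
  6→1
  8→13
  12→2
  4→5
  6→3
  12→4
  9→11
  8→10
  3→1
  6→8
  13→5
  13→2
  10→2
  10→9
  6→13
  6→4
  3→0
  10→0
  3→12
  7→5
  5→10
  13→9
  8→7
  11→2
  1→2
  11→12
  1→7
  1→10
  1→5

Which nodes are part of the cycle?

DFS with gray/black marking from 10:
10 gray
  0 gray
  0 black
  2 gray
  2 black
  9 gray
    11 gray
      12 gray
        12→2: 2 black — skip
        4 gray
          5 gray
            5→10: 10 is gray → back edge
Back edge closes the cycle 10 → 9 → 11 → 12 → 4 → 5 → 10; its vertices are {4, 5, 9, 10, 11, 12}.

4, 5, 9, 10, 11, 12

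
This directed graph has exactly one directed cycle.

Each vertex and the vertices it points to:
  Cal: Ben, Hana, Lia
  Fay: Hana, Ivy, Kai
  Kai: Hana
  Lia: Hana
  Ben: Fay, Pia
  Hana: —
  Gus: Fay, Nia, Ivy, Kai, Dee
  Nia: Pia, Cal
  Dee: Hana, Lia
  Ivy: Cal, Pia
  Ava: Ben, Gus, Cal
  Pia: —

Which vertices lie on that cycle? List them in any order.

DFS with gray/black marking from Ben:
Ben gray
  Fay gray
    Hana gray
    Hana black
    Ivy gray
      Cal gray
        Cal→Ben: Ben is gray → back edge
Back edge closes the cycle Ben → Fay → Ivy → Cal → Ben; its vertices are {Ben, Cal, Fay, Ivy}.

Ben, Cal, Fay, Ivy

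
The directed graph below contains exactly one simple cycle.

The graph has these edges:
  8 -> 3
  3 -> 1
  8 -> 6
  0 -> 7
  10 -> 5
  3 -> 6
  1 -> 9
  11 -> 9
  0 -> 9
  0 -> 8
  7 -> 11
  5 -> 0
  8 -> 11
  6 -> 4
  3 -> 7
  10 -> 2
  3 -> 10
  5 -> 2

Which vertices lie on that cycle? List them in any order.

0, 3, 5, 8, 10

DFS with gray/black marking from 0:
0 gray
  9 gray
  9 black
  7 gray
    11 gray
      11→9: 9 black — skip
    11 black
  7 black
  8 gray
    6 gray
      4 gray
      4 black
    6 black
    3 gray
      10 gray
        2 gray
        2 black
        5 gray
          5→0: 0 is gray → back edge
Back edge closes the cycle 0 → 8 → 3 → 10 → 5 → 0; its vertices are {0, 3, 5, 8, 10}.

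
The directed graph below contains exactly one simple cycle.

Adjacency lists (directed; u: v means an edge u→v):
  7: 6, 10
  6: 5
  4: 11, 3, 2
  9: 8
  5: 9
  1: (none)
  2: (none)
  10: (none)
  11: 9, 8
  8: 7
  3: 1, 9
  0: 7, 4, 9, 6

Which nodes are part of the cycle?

5, 6, 7, 8, 9

DFS with gray/black marking from 7:
7 gray
  6 gray
    5 gray
      9 gray
        8 gray
          8→7: 7 is gray → back edge
Back edge closes the cycle 7 → 6 → 5 → 9 → 8 → 7; its vertices are {5, 6, 7, 8, 9}.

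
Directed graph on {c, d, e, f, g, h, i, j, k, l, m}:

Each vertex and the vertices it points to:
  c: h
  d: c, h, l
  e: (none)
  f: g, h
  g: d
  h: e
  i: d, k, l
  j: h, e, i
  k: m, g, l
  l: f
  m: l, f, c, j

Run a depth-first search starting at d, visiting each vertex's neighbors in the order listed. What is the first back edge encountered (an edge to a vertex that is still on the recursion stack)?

g->d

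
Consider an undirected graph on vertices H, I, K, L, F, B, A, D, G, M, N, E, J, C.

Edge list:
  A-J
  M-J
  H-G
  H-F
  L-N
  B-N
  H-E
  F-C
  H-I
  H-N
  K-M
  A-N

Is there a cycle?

No

DFS, tracking each vertex's parent; an edge to a visited non-parent vertex closes a cycle.
Start from N:
visit N (parent –)
  visit A (parent N)
    visit J (parent A)
      visit M (parent J)
        M–J: parent, skip
        visit K (parent M)
          K–M: parent, skip
      J–A: parent, skip
    A–N: parent, skip
  visit L (parent N)
    L–N: parent, skip
  visit H (parent N)
    visit I (parent H)
      I–H: parent, skip
    H–N: parent, skip
    visit F (parent H)
      F–H: parent, skip
      visit C (parent F)
        C–F: parent, skip
    visit E (parent H)
      E–H: parent, skip
    visit G (parent H)
      G–H: parent, skip
  visit B (parent N)
    B–N: parent, skip
visit D (parent –)
No non-parent visited neighbor found — the graph is a forest.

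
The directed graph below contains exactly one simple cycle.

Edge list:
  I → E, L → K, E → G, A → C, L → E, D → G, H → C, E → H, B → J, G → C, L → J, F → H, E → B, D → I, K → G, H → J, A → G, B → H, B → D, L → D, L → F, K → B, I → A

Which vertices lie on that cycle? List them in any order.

DFS with gray/black marking from E:
E gray
  B gray
    H gray
      J gray
      J black
      C gray
      C black
    H black
    B→J: J black — skip
    D gray
      I gray
        A gray
          A→C: C black — skip
          G gray
            G→C: C black — skip
          G black
        A black
        I→E: E is gray → back edge
Back edge closes the cycle E → B → D → I → E; its vertices are {B, D, E, I}.

B, D, E, I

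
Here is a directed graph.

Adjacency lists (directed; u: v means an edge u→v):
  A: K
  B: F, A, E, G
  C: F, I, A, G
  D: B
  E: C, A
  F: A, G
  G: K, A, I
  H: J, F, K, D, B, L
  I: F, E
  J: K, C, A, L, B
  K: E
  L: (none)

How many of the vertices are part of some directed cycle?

A vertex is on a directed cycle iff it belongs to a strongly connected component of size ≥ 2 (or has a self-loop).
The vertices on cycles are {A, C, E, F, G, I, K} — 7 in total.

7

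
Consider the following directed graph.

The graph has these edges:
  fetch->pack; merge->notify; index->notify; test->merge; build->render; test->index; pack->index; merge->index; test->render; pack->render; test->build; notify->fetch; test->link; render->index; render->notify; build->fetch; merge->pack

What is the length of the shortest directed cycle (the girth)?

For each vertex v, BFS finds the shortest path from v back to v.
The shortest such closed walk is fetch → pack → render → notify → fetch, length 4.

4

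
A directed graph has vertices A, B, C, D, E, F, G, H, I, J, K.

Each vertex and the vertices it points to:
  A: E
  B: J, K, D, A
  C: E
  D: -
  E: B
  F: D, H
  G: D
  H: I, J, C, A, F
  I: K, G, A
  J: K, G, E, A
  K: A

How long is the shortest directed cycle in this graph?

2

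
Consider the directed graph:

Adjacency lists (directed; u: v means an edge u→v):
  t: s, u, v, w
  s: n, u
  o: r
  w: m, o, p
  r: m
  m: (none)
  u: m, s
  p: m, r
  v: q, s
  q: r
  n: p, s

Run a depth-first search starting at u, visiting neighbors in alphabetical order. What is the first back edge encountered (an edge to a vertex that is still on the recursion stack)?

n→s

DFS from u (visiting neighbors in alphabetical order); mark gray on enter, black on exit:
u gray
  m gray
  m black
  s gray
    n gray
      p gray
        p→m: m black — skip
        r gray
          r→m: m black — skip
        r black
      p black
      n→s: s is gray → back edge
First back edge: n → s.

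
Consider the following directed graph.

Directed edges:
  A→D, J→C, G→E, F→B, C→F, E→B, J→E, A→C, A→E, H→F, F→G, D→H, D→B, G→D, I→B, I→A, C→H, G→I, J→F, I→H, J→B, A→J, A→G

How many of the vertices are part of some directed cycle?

A vertex is on a directed cycle iff it belongs to a strongly connected component of size ≥ 2 (or has a self-loop).
The vertices on cycles are {A, C, D, F, G, H, I, J} — 8 in total.

8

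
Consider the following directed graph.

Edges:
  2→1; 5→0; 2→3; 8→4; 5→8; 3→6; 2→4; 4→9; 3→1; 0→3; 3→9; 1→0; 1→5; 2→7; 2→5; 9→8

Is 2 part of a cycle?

2 lies on a cycle iff there is a path from 2 back to itself.
Exploring from 2, it never reaches itself; equivalently, its strongly connected component is a singleton.

No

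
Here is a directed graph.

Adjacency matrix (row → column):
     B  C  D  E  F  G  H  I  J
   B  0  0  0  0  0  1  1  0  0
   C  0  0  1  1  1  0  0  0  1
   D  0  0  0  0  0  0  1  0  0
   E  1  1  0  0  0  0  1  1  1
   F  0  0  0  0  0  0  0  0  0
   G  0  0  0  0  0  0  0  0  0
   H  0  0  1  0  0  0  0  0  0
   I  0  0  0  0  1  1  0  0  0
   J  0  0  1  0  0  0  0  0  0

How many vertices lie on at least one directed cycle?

4

A vertex is on a directed cycle iff it belongs to a strongly connected component of size ≥ 2 (or has a self-loop).
The vertices on cycles are {C, D, E, H} — 4 in total.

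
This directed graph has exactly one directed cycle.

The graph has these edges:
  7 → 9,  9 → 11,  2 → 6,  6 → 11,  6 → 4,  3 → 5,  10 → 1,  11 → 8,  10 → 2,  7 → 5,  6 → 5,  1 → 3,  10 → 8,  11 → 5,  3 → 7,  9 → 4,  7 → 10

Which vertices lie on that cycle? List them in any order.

DFS with gray/black marking from 1:
1 gray
  3 gray
    7 gray
      10 gray
        10→1: 1 is gray → back edge
Back edge closes the cycle 1 → 3 → 7 → 10 → 1; its vertices are {1, 3, 7, 10}.

1, 3, 7, 10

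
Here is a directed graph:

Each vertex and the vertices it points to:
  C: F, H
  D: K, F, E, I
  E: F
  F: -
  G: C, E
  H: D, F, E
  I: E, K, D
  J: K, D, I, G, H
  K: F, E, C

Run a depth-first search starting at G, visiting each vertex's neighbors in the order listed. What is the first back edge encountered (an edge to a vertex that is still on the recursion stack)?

DFS from G (visiting each vertex's neighbors in the order listed); mark gray on enter, black on exit:
G gray
  C gray
    F gray
    F black
    H gray
      D gray
        K gray
          K→F: F black — skip
          E gray
            E→F: F black — skip
          E black
          K→C: C is gray → back edge
First back edge: K → C.

K->C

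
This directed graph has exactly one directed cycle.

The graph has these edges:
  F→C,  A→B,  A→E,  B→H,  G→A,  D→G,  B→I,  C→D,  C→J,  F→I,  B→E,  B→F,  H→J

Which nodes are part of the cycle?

A, B, C, D, F, G

DFS with gray/black marking from B:
B gray
  H gray
    J gray
    J black
  H black
  I gray
  I black
  E gray
  E black
  F gray
    F→I: I black — skip
    C gray
      C→J: J black — skip
      D gray
        G gray
          A gray
            A→E: E black — skip
            A→B: B is gray → back edge
Back edge closes the cycle B → F → C → D → G → A → B; its vertices are {A, B, C, D, F, G}.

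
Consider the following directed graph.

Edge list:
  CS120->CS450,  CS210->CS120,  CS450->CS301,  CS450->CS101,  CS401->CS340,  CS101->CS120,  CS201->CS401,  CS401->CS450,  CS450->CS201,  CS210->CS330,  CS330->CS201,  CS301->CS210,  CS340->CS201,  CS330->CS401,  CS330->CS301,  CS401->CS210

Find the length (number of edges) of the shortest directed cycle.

3

For each vertex v, BFS finds the shortest path from v back to v.
The shortest such closed walk is CS401 → CS210 → CS330 → CS401, length 3.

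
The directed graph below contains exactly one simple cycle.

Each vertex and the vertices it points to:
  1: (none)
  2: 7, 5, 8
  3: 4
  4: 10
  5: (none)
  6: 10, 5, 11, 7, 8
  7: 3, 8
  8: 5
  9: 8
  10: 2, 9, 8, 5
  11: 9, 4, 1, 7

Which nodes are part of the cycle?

DFS with gray/black marking from 7:
7 gray
  3 gray
    4 gray
      10 gray
        2 gray
          2→7: 7 is gray → back edge
Back edge closes the cycle 7 → 3 → 4 → 10 → 2 → 7; its vertices are {2, 3, 4, 7, 10}.

2, 3, 4, 7, 10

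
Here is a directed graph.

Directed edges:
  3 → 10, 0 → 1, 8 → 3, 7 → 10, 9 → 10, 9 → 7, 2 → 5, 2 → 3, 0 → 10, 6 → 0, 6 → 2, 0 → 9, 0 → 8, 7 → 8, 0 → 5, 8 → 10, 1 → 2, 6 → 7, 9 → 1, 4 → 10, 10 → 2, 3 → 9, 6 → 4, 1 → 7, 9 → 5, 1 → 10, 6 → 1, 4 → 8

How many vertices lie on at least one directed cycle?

A vertex is on a directed cycle iff it belongs to a strongly connected component of size ≥ 2 (or has a self-loop).
The vertices on cycles are {1, 2, 3, 7, 8, 9, 10} — 7 in total.

7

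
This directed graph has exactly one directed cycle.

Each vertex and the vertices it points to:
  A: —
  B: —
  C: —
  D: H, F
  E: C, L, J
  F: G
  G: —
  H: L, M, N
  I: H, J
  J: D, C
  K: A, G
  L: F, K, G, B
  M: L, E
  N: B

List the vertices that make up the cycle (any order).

DFS with gray/black marking from H:
H gray
  L gray
    F gray
      G gray
      G black
    F black
    K gray
      A gray
      A black
      K→G: G black — skip
    K black
    L→G: G black — skip
    B gray
    B black
  L black
  M gray
    M→L: L black — skip
    E gray
      C gray
      C black
      E→L: L black — skip
      J gray
        D gray
          D→H: H is gray → back edge
Back edge closes the cycle H → M → E → J → D → H; its vertices are {D, E, H, J, M}.

D, E, H, J, M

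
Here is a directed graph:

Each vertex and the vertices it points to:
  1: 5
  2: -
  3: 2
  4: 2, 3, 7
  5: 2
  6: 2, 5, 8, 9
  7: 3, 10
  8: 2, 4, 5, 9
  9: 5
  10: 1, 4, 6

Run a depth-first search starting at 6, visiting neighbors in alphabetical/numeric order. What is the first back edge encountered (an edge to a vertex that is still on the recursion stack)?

DFS from 6 (visiting neighbors in alphabetical/numeric order); mark gray on enter, black on exit:
6 gray
  2 gray
  2 black
  5 gray
    5→2: 2 black — skip
  5 black
  8 gray
    8→2: 2 black — skip
    4 gray
      4→2: 2 black — skip
      3 gray
        3→2: 2 black — skip
      3 black
      7 gray
        7→3: 3 black — skip
        10 gray
          1 gray
            1→5: 5 black — skip
          1 black
          10→4: 4 is gray → back edge
First back edge: 10 → 4.

10->4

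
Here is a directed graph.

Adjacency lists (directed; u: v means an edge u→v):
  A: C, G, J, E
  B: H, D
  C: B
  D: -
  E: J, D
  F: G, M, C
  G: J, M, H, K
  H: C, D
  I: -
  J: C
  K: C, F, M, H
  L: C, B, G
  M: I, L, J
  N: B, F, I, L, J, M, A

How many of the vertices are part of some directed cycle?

8

A vertex is on a directed cycle iff it belongs to a strongly connected component of size ≥ 2 (or has a self-loop).
The vertices on cycles are {B, C, F, G, H, K, L, M} — 8 in total.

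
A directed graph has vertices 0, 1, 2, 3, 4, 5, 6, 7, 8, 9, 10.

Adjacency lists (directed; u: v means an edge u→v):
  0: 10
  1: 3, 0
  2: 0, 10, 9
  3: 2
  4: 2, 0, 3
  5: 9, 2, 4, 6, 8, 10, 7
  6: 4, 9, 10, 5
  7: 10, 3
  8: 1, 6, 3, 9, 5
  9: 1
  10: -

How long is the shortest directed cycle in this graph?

2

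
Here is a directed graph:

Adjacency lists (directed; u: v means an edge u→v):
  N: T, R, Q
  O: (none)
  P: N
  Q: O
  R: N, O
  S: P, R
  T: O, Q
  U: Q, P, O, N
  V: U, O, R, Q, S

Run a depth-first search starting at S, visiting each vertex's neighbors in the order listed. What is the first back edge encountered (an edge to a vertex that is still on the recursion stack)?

DFS from S (visiting each vertex's neighbors in the order listed); mark gray on enter, black on exit:
S gray
  P gray
    N gray
      T gray
        O gray
        O black
        Q gray
          Q→O: O black — skip
        Q black
      T black
      R gray
        R→N: N is gray → back edge
First back edge: R → N.

R->N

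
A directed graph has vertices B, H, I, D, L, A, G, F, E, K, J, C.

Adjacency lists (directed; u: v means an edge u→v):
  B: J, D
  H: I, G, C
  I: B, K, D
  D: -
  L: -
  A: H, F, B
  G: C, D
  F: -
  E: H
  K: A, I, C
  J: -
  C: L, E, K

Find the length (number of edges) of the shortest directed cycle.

For each vertex v, BFS finds the shortest path from v back to v.
The shortest such closed walk is K → I → K, length 2.

2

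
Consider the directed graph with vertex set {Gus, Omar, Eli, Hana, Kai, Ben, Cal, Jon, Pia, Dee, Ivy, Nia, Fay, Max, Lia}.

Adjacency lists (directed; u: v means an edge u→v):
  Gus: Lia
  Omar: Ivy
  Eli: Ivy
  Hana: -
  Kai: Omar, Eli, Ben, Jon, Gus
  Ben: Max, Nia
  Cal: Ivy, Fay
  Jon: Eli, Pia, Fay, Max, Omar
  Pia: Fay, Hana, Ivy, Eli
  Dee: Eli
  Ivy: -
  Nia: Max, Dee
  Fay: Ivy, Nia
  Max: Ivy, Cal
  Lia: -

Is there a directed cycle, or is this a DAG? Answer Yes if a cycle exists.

Yes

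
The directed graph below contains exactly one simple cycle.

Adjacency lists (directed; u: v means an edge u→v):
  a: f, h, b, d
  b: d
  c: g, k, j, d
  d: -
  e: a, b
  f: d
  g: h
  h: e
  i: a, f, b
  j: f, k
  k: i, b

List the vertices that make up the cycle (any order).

a, e, h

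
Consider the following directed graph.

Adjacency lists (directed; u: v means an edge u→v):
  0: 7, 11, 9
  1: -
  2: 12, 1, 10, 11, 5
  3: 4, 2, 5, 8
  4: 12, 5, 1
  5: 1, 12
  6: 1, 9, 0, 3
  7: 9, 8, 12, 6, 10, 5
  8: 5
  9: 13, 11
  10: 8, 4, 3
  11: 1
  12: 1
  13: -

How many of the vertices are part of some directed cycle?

6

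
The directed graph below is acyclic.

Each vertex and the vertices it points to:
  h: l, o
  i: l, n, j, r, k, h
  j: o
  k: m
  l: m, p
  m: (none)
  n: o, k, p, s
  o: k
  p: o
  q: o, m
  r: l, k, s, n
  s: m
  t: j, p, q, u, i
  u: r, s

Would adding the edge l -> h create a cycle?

Yes

Adding l→h creates a cycle iff h can already reach l.
Path from h: h → l.
So h → … → l → h is a cycle.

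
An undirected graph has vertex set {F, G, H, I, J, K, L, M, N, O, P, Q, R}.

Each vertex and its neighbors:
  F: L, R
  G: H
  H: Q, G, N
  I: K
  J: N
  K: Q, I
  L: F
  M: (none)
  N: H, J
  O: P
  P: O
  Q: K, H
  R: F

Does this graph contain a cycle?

DFS, tracking each vertex's parent; an edge to a visited non-parent vertex closes a cycle.
Start from G:
visit G (parent –)
  visit H (parent G)
    visit Q (parent H)
      visit K (parent Q)
        K–Q: parent, skip
        visit I (parent K)
          I–K: parent, skip
      Q–H: parent, skip
    H–G: parent, skip
    visit N (parent H)
      N–H: parent, skip
      visit J (parent N)
        J–N: parent, skip
visit F (parent –)
  visit L (parent F)
    L–F: parent, skip
  visit R (parent F)
    R–F: parent, skip
visit M (parent –)
visit O (parent –)
  visit P (parent O)
    P–O: parent, skip
No non-parent visited neighbor found — the graph is a forest.

No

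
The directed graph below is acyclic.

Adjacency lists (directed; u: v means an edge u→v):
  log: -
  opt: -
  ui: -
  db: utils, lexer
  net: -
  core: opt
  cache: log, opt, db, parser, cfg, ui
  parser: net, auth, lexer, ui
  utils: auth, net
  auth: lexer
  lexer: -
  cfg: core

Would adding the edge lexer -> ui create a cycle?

Adding lexer→ui creates a cycle iff ui can already reach lexer.
Explore from ui: no path reaches lexer. The graph stays acyclic.

No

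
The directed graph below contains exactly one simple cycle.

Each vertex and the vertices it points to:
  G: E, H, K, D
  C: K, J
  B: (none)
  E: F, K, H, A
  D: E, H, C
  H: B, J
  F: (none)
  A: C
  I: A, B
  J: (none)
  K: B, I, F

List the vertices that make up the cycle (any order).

A, C, I, K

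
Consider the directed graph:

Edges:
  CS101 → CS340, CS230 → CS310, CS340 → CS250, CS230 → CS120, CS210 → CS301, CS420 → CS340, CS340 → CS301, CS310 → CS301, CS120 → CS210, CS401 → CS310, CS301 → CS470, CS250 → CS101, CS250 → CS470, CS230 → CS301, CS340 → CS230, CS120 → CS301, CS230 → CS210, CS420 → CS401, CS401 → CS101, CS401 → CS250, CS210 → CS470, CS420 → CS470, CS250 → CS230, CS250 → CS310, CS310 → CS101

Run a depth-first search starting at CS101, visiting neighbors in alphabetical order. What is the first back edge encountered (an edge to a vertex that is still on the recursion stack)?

CS310→CS101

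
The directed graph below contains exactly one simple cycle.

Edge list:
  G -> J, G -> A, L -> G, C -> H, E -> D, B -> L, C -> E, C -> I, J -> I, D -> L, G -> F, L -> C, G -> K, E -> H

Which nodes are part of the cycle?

C, D, E, L

DFS with gray/black marking from L:
L gray
  G gray
    K gray
    K black
    A gray
    A black
    J gray
      I gray
      I black
    J black
    F gray
    F black
  G black
  C gray
    E gray
      D gray
        D→L: L is gray → back edge
Back edge closes the cycle L → C → E → D → L; its vertices are {C, D, E, L}.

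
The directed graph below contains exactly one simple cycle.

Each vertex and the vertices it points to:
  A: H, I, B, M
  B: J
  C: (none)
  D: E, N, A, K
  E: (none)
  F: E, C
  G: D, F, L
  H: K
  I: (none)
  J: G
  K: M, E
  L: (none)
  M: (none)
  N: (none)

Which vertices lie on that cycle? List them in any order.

DFS with gray/black marking from J:
J gray
  G gray
    D gray
      E gray
      E black
      N gray
      N black
      A gray
        H gray
          K gray
            M gray
            M black
            K→E: E black — skip
          K black
        H black
        I gray
        I black
        B gray
          B→J: J is gray → back edge
Back edge closes the cycle J → G → D → A → B → J; its vertices are {A, B, D, G, J}.

A, B, D, G, J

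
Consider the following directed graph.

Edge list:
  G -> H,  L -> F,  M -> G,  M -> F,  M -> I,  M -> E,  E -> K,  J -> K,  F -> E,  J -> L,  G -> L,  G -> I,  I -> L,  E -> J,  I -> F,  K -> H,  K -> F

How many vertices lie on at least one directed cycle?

A vertex is on a directed cycle iff it belongs to a strongly connected component of size ≥ 2 (or has a self-loop).
The vertices on cycles are {E, F, J, K, L} — 5 in total.

5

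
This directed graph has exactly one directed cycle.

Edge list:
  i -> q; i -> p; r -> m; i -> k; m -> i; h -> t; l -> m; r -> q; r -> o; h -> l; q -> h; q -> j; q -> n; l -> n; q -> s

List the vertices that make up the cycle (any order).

DFS with gray/black marking from q:
q gray
  j gray
  j black
  s gray
  s black
  h gray
    l gray
      n gray
      n black
      m gray
        i gray
          p gray
          p black
          i→q: q is gray → back edge
Back edge closes the cycle q → h → l → m → i → q; its vertices are {h, i, l, m, q}.

h, i, l, m, q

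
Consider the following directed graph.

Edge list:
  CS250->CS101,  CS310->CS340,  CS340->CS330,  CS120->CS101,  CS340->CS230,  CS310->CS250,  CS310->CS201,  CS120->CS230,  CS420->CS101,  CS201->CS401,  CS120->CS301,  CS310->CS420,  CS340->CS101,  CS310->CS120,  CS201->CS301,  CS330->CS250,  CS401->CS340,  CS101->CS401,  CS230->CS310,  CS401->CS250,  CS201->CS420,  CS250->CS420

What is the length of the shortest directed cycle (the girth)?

For each vertex v, BFS finds the shortest path from v back to v.
The shortest such closed walk is CS310 → CS340 → CS230 → CS310, length 3.

3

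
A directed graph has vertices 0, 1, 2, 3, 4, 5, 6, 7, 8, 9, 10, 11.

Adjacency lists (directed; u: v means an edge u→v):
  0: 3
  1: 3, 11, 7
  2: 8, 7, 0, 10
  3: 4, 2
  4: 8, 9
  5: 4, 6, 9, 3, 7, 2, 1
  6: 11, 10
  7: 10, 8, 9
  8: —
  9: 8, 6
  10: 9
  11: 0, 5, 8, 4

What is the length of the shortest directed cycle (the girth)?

3

For each vertex v, BFS finds the shortest path from v back to v.
The shortest such closed walk is 5 → 1 → 11 → 5, length 3.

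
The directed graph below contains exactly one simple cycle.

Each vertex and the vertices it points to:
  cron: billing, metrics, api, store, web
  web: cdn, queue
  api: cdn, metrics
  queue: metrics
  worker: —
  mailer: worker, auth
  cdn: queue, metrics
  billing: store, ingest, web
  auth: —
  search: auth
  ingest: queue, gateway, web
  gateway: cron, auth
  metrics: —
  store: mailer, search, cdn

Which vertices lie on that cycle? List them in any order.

cron, ingest, billing, gateway

DFS with gray/black marking from cron:
cron gray
  billing gray
    store gray
      mailer gray
        worker gray
        worker black
        auth gray
        auth black
      mailer black
      search gray
        search→auth: auth black — skip
      search black
      cdn gray
        queue gray
          metrics gray
          metrics black
        queue black
        cdn→metrics: metrics black — skip
      cdn black
    store black
    ingest gray
      ingest→queue: queue black — skip
      gateway gray
        gateway→cron: cron is gray → back edge
Back edge closes the cycle cron → billing → ingest → gateway → cron; its vertices are {cron, ingest, billing, gateway}.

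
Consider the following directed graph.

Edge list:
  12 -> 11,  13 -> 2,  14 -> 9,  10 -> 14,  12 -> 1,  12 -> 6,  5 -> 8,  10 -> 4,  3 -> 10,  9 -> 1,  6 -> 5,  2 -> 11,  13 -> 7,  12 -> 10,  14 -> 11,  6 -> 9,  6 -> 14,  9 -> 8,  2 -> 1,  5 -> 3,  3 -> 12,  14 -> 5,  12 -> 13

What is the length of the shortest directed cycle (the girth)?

4

For each vertex v, BFS finds the shortest path from v back to v.
The shortest such closed walk is 12 → 6 → 5 → 3 → 12, length 4.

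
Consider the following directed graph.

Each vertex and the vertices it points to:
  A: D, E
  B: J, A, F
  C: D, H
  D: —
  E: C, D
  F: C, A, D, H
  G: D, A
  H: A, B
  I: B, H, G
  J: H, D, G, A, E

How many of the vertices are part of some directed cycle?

8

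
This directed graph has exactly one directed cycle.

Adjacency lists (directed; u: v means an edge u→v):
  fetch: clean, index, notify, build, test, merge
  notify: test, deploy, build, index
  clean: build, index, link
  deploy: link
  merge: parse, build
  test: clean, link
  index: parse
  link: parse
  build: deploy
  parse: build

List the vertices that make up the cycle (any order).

link, build, parse, deploy

DFS with gray/black marking from deploy:
deploy gray
  link gray
    parse gray
      build gray
        build→deploy: deploy is gray → back edge
Back edge closes the cycle deploy → link → parse → build → deploy; its vertices are {link, build, parse, deploy}.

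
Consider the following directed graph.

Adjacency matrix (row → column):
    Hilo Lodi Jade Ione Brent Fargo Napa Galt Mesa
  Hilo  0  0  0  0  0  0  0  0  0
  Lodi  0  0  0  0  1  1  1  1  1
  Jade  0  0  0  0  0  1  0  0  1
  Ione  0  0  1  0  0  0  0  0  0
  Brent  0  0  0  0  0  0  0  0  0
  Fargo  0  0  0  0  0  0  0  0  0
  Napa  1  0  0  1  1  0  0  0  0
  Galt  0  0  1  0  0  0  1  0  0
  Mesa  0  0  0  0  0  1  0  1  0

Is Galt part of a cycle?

Yes

Galt is on a cycle iff Galt can reach itself via ≥1 edge.
Galt → Jade → Mesa → Galt — yes.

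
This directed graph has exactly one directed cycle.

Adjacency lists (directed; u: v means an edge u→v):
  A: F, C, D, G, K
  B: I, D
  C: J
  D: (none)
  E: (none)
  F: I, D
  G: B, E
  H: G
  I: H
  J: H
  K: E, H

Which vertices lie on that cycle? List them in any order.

B, G, H, I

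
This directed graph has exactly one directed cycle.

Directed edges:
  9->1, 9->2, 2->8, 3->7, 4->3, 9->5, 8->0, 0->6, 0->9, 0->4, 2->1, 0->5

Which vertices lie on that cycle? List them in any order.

0, 2, 8, 9

DFS with gray/black marking from 0:
0 gray
  5 gray
  5 black
  9 gray
    1 gray
    1 black
    2 gray
      8 gray
        8→0: 0 is gray → back edge
Back edge closes the cycle 0 → 9 → 2 → 8 → 0; its vertices are {0, 2, 8, 9}.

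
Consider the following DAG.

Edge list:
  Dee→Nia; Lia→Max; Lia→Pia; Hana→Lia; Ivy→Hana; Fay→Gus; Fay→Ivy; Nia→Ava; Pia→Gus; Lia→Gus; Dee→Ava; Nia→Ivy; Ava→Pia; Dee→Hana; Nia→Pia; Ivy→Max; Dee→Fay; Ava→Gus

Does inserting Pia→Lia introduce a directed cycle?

Yes

Adding Pia→Lia creates a cycle iff Lia can already reach Pia.
Path from Lia: Lia → Pia.
So Lia → … → Pia → Lia is a cycle.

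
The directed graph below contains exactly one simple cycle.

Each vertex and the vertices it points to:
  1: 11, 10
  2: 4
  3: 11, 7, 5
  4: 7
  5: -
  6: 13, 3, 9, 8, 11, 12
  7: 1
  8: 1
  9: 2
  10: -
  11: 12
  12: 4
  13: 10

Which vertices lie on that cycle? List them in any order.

DFS with gray/black marking from 11:
11 gray
  12 gray
    4 gray
      7 gray
        1 gray
          1→11: 11 is gray → back edge
Back edge closes the cycle 11 → 12 → 4 → 7 → 1 → 11; its vertices are {1, 4, 7, 11, 12}.

1, 4, 7, 11, 12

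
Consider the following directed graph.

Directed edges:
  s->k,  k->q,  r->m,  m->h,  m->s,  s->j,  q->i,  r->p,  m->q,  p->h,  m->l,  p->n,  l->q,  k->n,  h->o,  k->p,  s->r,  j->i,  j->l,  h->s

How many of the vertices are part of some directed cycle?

6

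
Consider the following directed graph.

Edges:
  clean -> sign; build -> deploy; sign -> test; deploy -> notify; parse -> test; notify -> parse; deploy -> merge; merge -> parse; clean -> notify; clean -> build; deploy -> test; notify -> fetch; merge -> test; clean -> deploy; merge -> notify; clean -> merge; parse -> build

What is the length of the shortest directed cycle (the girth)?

For each vertex v, BFS finds the shortest path from v back to v.
The shortest such closed walk is notify → parse → build → deploy → notify, length 4.

4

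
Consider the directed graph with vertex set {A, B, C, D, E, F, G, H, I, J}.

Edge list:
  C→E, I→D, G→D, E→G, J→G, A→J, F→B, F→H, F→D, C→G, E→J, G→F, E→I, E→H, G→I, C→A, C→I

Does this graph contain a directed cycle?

No

DFS with white/gray/black marking, starting from A:
A gray
  J gray
    G gray
      I gray
        D gray
        D black
      I black
      F gray
        H gray
        H black
        B gray
        B black
        F→D: D black — skip
      F black
      G→D: D black — skip
    G black
  J black
A black
C gray
  C→I: I black — skip
  E gray
    E→I: I black — skip
    E→J: J black — skip
    E→H: H black — skip
    E→G: G black — skip
  E black
  C→A: A black — skip
  C→G: G black — skip
C black
Every edge goes to a white or black vertex — no back edge, so the graph is acyclic.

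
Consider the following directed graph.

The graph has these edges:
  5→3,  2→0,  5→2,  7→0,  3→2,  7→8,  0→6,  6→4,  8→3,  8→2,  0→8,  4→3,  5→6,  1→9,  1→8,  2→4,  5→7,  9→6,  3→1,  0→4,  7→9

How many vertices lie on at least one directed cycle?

A vertex is on a directed cycle iff it belongs to a strongly connected component of size ≥ 2 (or has a self-loop).
The vertices on cycles are {0, 1, 2, 3, 4, 6, 8, 9} — 8 in total.

8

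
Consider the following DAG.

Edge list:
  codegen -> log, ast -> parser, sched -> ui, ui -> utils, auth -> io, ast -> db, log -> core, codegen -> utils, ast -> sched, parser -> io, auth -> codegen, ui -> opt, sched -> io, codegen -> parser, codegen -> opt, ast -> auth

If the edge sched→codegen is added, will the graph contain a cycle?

No

Adding sched→codegen creates a cycle iff codegen can already reach sched.
Explore from codegen: no path reaches sched. The graph stays acyclic.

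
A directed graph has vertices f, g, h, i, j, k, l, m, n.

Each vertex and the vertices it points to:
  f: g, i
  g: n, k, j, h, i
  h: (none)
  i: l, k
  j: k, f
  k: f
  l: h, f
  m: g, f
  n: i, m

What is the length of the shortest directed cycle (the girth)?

3

For each vertex v, BFS finds the shortest path from v back to v.
The shortest such closed walk is m → g → n → m, length 3.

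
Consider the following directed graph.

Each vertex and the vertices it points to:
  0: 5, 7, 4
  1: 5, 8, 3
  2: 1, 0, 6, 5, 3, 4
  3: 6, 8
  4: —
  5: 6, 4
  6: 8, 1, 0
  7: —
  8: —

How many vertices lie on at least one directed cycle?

A vertex is on a directed cycle iff it belongs to a strongly connected component of size ≥ 2 (or has a self-loop).
The vertices on cycles are {0, 1, 3, 5, 6} — 5 in total.

5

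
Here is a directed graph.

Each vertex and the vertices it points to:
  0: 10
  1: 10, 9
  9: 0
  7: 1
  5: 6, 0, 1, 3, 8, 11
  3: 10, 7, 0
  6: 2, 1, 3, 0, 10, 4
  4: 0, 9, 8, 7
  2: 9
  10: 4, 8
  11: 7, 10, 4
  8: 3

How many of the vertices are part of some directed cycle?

8

A vertex is on a directed cycle iff it belongs to a strongly connected component of size ≥ 2 (or has a self-loop).
The vertices on cycles are {0, 1, 3, 4, 7, 8, 9, 10} — 8 in total.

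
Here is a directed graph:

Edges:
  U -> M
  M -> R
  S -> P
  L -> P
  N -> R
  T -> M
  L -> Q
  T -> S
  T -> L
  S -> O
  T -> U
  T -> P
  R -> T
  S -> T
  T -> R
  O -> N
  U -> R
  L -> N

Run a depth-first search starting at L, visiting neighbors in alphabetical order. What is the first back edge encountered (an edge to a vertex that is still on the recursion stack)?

T→L

DFS from L (visiting neighbors in alphabetical order); mark gray on enter, black on exit:
L gray
  N gray
    R gray
      T gray
        T→L: L is gray → back edge
First back edge: T → L.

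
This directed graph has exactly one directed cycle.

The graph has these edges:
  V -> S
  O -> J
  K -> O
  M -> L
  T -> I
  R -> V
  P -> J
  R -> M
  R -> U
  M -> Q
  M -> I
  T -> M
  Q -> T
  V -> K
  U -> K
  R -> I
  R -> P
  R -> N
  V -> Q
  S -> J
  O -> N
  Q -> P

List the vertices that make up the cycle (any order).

DFS with gray/black marking from M:
M gray
  I gray
  I black
  L gray
  L black
  Q gray
    T gray
      T→I: I black — skip
      T→M: M is gray → back edge
Back edge closes the cycle M → Q → T → M; its vertices are {M, Q, T}.

M, Q, T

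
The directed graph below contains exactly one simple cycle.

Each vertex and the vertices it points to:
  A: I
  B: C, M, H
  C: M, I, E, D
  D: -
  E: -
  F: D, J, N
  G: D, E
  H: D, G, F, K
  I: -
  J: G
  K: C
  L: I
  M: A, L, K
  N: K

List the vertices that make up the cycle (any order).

C, K, M

DFS with gray/black marking from M:
M gray
  A gray
    I gray
    I black
  A black
  L gray
    L→I: I black — skip
  L black
  K gray
    C gray
      C→M: M is gray → back edge
Back edge closes the cycle M → K → C → M; its vertices are {C, K, M}.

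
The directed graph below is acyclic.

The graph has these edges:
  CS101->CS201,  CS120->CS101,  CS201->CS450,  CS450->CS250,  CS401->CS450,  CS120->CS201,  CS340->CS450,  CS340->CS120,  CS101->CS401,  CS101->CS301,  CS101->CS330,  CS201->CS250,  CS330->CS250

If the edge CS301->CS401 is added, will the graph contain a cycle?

No

Adding CS301→CS401 creates a cycle iff CS401 can already reach CS301.
Explore from CS401: no path reaches CS301. The graph stays acyclic.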